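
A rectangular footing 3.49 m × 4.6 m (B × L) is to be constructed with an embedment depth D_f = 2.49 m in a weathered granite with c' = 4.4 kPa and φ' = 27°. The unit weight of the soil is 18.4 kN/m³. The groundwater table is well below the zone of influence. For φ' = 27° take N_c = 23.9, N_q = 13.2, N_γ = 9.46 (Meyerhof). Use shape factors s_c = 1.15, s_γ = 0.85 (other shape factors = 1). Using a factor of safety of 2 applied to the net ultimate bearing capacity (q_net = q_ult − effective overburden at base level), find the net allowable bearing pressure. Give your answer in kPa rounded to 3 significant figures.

q_all(net) ≈ 469 kPa

Overburden at base level: q = 18.4 × 2.49 = 45.816 kPa.
Cohesion term c·N_c·s_c = 4.4 × 23.9 × 1.15 = 120.93 kPa; surcharge term q·N_q = 45.816 × 13.2 = 604.77 kPa; self-weight term 0.5·γ·B·N_γ·s_γ = 0.5 × 18.4 × 3.49 × 9.46 × 0.85 = 258.18 kPa.
q_ult = 120.93 + 604.77 + 258.18 = 983.89 kPa.
Net ultimate: q_net = 983.89 − 45.816 = 938.07 kPa.
q_all(net) = 938.07 / 2 = 469.03 kPa.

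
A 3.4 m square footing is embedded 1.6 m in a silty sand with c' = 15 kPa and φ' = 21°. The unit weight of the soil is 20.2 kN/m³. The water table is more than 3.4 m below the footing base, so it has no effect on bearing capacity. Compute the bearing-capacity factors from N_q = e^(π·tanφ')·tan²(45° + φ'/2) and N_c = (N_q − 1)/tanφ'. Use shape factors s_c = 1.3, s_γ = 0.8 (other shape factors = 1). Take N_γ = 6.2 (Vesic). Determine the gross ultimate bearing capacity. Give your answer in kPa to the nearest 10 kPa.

tan21° = 0.3839, so N_q = e^(π×0.3839)·tan²(55.5°) = 3.34 × 2.117 = 7.07.
N_c = (7.07 − 1)/tan21° = 15.81.
Overburden at base level: q = 20.2 × 1.6 = 32.32 kPa.
Cohesion term c·N_c·s_c = 15 × 15.815 × 1.3 = 308.39 kPa; surcharge term q·N_q = 32.32 × 7.0708 = 228.53 kPa; self-weight term 0.5·γ·B·N_γ·s_γ = 0.5 × 20.2 × 3.4 × 6.2 × 0.8 = 170.33 kPa.
q_ult = 308.39 + 228.53 + 170.33 = 707.24 kPa.

q_ult ≈ 710 kPa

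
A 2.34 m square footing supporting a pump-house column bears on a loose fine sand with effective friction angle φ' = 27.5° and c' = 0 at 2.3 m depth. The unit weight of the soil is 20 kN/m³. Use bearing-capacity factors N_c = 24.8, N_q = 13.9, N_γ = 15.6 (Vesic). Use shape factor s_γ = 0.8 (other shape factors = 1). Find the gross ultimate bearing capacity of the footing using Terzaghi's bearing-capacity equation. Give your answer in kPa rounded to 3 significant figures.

Overburden at base level: q = 20 × 2.3 = 46 kPa.
Surcharge term q·N_q = 46 × 13.9 = 639.4 kPa; self-weight term 0.5·γ·B·N_γ·s_γ = 0.5 × 20 × 2.34 × 15.6 × 0.8 = 292.03 kPa.
q_ult = 639.4 + 292.03 = 931.43 kPa.

q_ult ≈ 931 kPa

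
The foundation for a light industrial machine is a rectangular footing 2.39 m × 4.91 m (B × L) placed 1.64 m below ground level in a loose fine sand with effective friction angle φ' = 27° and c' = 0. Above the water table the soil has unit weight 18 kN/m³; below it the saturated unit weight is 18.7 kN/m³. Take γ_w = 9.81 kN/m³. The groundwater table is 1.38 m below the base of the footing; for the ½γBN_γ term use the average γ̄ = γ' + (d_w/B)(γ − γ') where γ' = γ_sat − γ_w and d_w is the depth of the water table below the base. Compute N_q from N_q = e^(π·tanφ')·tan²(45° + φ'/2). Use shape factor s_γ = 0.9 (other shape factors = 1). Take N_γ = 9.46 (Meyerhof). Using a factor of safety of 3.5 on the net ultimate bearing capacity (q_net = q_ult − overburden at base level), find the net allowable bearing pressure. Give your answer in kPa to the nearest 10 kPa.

q_all(net) ≈ 140 kPa

N_q = e^(π·tan27°)·tan²(58.5°) = 13.2.
Overburden at base level: q = 18 × 1.64 = 29.52 kPa.
The water table is 1.38 m below the base (< B = 2.39 m), so the ½γBN_γ term uses γ̄ = γ' + (d_w/B)(γ − γ') = 8.89 + (1.38/2.39)(18 − 8.89) = 14.15 kN/m³.
Surcharge term q·N_q = 29.52 × 13.199 = 389.64 kPa; self-weight term 0.5·γ·B·N_γ·s_γ = 0.5 × 14.15 × 2.39 × 9.46 × 0.9 = 143.97 kPa.
q_ult = 389.64 + 143.97 = 533.61 kPa.
q_net = 533.61 − 29.52 = 504.09 kPa.
q_all(net) = 504.09 / 3.5 = 144.02 kPa.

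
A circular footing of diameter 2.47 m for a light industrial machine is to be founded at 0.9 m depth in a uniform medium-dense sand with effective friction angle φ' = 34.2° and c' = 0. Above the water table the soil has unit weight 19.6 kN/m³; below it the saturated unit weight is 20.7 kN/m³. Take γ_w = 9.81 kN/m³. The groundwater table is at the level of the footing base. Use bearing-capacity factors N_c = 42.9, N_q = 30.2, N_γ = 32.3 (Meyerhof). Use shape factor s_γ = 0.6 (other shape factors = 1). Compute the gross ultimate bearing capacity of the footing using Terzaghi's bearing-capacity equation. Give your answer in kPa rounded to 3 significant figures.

Overburden at base level: q = 19.6 × 0.9 = 17.64 kPa.
Below the base the soil is submerged, so the ½γBN_γ term uses γ' = 20.7 − 9.81 = 10.89 kN/m³.
Surcharge term q·N_q = 17.64 × 30.2 = 532.73 kPa; self-weight term 0.5·γ·B·N_γ·s_γ = 0.5 × 10.89 × 2.47 × 32.3 × 0.6 = 260.64 kPa.
q_ult = 532.73 + 260.64 = 793.37 kPa.

q_ult ≈ 793 kPa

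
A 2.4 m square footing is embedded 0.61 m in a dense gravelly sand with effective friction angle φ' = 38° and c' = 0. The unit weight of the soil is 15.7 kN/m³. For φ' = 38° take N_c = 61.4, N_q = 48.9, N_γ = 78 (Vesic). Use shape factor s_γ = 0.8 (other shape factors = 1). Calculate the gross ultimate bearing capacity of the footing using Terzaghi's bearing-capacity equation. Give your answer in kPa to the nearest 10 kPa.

q = γ·D_f = 15.7 × 0.61 = 9.577 kPa.
q·N_q = 9.577 × 48.9 = 468.32 kPa
0.5·γ·B·N_γ·s_γ = 0.5 × 15.7 × 2.4 × 78 × 0.8 = 1175.6 kPa
q_ult = 468.32 + 1175.6 = 1643.9 kPa.

q_ult ≈ 1640 kPa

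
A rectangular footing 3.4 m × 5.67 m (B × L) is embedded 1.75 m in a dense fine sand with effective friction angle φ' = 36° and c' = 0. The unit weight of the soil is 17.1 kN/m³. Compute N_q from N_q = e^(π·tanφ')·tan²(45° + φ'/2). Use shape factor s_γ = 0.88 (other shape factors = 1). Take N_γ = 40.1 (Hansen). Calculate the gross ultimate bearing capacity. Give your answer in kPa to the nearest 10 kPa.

q_ult ≈ 2160 kPa

tan36° = 0.7265, so N_q = e^(π×0.7265)·tan²(63°) = 9.801 × 3.852 = 37.75.
Effective surcharge at the founding depth q = γ·D_f = 17.1 × 1.75 = 29.925 kPa.
q_ult = q·N_q + 0.5·γ·B·N_γ·s_γ
     = 29.925 × 37.752 + 0.5 × 17.1 × 3.4 × 40.1 × 0.88
     = 1129.7 + 1025.8 = 2155.6 kPa.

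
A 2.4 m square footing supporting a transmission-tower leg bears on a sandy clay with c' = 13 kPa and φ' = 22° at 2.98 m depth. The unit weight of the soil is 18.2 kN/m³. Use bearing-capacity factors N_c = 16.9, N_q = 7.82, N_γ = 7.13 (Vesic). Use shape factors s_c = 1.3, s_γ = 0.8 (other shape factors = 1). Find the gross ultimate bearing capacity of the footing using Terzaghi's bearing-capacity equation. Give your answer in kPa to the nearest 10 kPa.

q_ult ≈ 830 kPa

Effective surcharge at the founding depth q = γ·D_f = 18.2 × 2.98 = 54.236 kPa.
q_ult = c·N_c·s_c + q·N_q + 0.5·γ·B·N_γ·s_γ
     = 13 × 16.9 × 1.3 + 54.236 × 7.82 + 0.5 × 18.2 × 2.4 × 7.13 × 0.8
     = 285.61 + 424.13 + 124.58 = 834.31 kPa.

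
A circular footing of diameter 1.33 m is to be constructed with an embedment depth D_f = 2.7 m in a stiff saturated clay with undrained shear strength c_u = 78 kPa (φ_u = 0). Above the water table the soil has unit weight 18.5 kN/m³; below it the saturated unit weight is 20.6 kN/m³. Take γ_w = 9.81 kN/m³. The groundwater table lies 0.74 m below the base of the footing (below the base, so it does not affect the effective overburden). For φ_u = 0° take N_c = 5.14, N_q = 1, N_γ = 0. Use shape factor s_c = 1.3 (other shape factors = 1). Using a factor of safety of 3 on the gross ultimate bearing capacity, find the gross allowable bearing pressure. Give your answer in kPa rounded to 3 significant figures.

q_all ≈ 190 kPa

Overburden at base level: q = 18.5 × 2.7 = 49.95 kPa.
Cohesion term c·N_c·s_c = 78 × 5.14 × 1.3 = 521.2 kPa; surcharge term q·N_q = 49.95 × 1 = 49.95 kPa.
q_ult = 521.2 + 49.95 = 571.15 kPa.
q_all = 571.15 / 3 = 190.38 kPa.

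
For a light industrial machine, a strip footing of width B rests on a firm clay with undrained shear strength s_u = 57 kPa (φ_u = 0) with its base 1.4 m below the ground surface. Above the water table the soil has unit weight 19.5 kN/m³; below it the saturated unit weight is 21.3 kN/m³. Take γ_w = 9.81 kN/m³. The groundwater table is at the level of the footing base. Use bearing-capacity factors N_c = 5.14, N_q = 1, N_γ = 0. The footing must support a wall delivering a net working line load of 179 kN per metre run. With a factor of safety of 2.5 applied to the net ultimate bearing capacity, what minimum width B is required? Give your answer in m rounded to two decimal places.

Effective surcharge at the founding depth q = γ·D_f = 19.5 × 1.4 = 27.3 kPa.
q_ult = c·N_c + q·N_q
     = 57 × 5.14 + 27.3 × 1
     = 292.98 + 27.3 = 320.28 kPa.
For φ = 0 the ½γBN_γ term vanishes, so q_ult is independent of B. q_net = 320.28 − 27.3 = 292.98 kPa; q_all(net) = 292.98/2.5 = 117.19 kPa.
Required width B = w / q_all(net) = 179 / 117.19 = 1.527 m.

B = 1.53 m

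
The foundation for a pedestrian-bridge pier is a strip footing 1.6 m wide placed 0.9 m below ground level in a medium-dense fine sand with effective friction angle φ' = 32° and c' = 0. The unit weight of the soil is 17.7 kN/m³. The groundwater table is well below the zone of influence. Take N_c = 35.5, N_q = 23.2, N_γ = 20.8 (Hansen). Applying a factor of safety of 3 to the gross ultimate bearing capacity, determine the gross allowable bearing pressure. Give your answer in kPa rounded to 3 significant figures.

q = γ·D_f = 17.7 × 0.9 = 15.93 kPa.
q·N_q = 15.93 × 23.2 = 369.58 kPa
0.5·γ·B·N_γ = 0.5 × 17.7 × 1.6 × 20.8 = 294.53 kPa
q_ult = 369.58 + 294.53 = 664.1 kPa.
q_all = q_ult / FS = 664.1 / 3 = 221.37 kPa.

q_all ≈ 221 kPa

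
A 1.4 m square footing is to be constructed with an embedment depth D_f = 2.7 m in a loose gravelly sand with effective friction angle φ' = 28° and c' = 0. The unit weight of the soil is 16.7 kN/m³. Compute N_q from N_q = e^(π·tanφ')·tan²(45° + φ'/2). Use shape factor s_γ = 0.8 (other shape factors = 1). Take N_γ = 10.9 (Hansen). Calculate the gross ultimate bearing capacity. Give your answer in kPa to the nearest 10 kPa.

tan28° = 0.5317, so N_q = e^(π×0.5317)·tan²(59°) = 5.314 × 2.77 = 14.72.
q = γ·D_f = 16.7 × 2.7 = 45.09 kPa.
q·N_q = 45.09 × 14.72 = 663.72 kPa
0.5·γ·B·N_γ·s_γ = 0.5 × 16.7 × 1.4 × 10.9 × 0.8 = 101.94 kPa
q_ult = 663.72 + 101.94 = 765.66 kPa.

q_ult ≈ 770 kPa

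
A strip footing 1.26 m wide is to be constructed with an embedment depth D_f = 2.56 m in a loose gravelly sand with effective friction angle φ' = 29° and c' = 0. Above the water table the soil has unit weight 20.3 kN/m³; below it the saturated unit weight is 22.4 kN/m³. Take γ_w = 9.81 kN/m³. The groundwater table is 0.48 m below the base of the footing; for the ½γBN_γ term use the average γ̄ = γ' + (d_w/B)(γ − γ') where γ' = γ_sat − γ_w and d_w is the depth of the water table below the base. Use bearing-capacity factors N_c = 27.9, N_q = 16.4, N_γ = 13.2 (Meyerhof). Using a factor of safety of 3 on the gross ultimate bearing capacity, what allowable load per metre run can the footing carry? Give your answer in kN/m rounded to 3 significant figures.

≈ 412 kN/m

Effective surcharge at the founding depth q = γ·D_f = 20.3 × 2.56 = 51.968 kPa.
With d_w = 0.48 m < B, γ̄ = 12.59 + (0.48/1.26) × (20.3 − 12.59) = 15.527 kN/m³.
q_ult = q·N_q + 0.5·γ·B·N_γ
     = 51.968 × 16.4 + 0.5 × 15.527 × 1.26 × 13.2
     = 852.28 + 129.12 = 981.4 kPa.
Gross allowable pressure q_all = 981.4 / 3 = 327.13 kPa.
Allowable wall load = q_all × B = 327.13 × 1.26 = 412.19 kN per metre run.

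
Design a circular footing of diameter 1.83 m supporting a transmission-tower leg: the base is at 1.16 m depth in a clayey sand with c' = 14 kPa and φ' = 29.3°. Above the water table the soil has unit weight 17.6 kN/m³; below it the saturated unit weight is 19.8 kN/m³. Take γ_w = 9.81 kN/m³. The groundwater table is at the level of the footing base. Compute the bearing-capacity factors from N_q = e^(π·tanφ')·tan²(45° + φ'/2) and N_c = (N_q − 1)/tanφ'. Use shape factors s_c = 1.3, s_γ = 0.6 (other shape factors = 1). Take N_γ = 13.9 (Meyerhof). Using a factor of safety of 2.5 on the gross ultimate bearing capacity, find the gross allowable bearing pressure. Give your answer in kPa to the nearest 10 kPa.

N_q = e^(π·tan29.3°)·tan²(59.65°) = 17; N_c = (N_q − 1)/tanφ' = 28.52.
q = γ·D_f = 17.6 × 1.16 = 20.416 kPa.
For the ½γBN_γ term take γ' = 19.8 − 9.81 = 9.99 kN/m³ (soil below base is submerged).
c·N_c·s_c = 14 × 28.52 × 1.3 = 519.06 kPa
q·N_q = 20.416 × 17.004 = 347.16 kPa
0.5·γ·B·N_γ·s_γ = 0.5 × 9.99 × 1.83 × 13.9 × 0.6 = 76.235 kPa
q_ult = 519.06 + 347.16 + 76.235 = 942.45 kPa.
q_all = 942.45 / 2.5 = 376.98 kPa.

q_all ≈ 380 kPa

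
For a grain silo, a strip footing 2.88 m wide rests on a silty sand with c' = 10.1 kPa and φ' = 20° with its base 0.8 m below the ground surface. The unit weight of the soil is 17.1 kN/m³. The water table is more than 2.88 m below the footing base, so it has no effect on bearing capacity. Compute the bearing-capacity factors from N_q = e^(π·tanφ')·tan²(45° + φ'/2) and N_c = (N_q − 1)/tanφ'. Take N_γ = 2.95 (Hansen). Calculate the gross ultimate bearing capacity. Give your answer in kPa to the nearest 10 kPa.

tan20° = 0.364, so N_q = e^(π×0.364)·tan²(55°) = 3.138 × 2.04 = 6.4.
N_c = (6.4 − 1)/tan20° = 14.83.
q = γ·D_f = 17.1 × 0.8 = 13.68 kPa.
c·N_c = 10.1 × 14.835 = 149.83 kPa
q·N_q = 13.68 × 6.3994 = 87.544 kPa
0.5·γ·B·N_γ = 0.5 × 17.1 × 2.88 × 2.95 = 72.641 kPa
q_ult = 149.83 + 87.544 + 72.641 = 310.02 kPa.

q_ult ≈ 310 kPa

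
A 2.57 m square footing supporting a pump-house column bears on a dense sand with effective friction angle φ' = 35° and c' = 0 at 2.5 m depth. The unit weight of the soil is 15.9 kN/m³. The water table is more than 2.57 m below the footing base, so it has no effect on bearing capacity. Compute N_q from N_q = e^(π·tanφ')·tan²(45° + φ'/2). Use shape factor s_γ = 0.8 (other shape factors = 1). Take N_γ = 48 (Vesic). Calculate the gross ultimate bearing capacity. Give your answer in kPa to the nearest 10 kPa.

q_ult ≈ 2110 kPa

tan35° = 0.7002, so N_q = e^(π×0.7002)·tan²(62.5°) = 9.023 × 3.69 = 33.3.
Overburden at base level: q = 15.9 × 2.5 = 39.75 kPa.
Surcharge term q·N_q = 39.75 × 33.296 = 1323.5 kPa; self-weight term 0.5·γ·B·N_γ·s_γ = 0.5 × 15.9 × 2.57 × 48 × 0.8 = 784.57 kPa.
q_ult = 1323.5 + 784.57 = 2108.1 kPa.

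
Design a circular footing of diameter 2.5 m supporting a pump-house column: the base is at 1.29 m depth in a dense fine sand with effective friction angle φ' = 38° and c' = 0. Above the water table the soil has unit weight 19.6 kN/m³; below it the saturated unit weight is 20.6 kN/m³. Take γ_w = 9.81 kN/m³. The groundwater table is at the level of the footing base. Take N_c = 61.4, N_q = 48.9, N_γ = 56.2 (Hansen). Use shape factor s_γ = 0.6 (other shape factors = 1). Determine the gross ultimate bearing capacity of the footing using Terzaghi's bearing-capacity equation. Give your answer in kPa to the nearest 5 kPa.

q_ult ≈ 1690 kPa

Overburden at base level: q = 19.6 × 1.29 = 25.284 kPa.
Below the base the soil is submerged, so the ½γBN_γ term uses γ' = 20.6 − 9.81 = 10.79 kN/m³.
Surcharge term q·N_q = 25.284 × 48.9 = 1236.4 kPa; self-weight term 0.5·γ·B·N_γ·s_γ = 0.5 × 10.79 × 2.5 × 56.2 × 0.6 = 454.8 kPa.
q_ult = 1236.4 + 454.8 = 1691.2 kPa.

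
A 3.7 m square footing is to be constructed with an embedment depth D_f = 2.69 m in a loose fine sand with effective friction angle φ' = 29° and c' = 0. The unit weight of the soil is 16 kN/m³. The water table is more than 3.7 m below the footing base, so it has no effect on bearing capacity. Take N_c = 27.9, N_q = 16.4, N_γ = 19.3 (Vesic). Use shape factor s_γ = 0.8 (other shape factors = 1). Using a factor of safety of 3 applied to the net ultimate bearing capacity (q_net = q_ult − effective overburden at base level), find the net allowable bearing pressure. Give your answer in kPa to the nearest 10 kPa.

q = γ·D_f = 16 × 2.69 = 43.04 kPa.
q·N_q = 43.04 × 16.4 = 705.86 kPa
0.5·γ·B·N_γ·s_γ = 0.5 × 16 × 3.7 × 19.3 × 0.8 = 457.02 kPa
q_ult = 705.86 + 457.02 = 1162.9 kPa.
Net ultimate: q_net = 1162.9 − 43.04 = 1119.8 kPa.
q_all(net) = 1119.8 / 3 = 373.28 kPa.

q_all(net) ≈ 370 kPa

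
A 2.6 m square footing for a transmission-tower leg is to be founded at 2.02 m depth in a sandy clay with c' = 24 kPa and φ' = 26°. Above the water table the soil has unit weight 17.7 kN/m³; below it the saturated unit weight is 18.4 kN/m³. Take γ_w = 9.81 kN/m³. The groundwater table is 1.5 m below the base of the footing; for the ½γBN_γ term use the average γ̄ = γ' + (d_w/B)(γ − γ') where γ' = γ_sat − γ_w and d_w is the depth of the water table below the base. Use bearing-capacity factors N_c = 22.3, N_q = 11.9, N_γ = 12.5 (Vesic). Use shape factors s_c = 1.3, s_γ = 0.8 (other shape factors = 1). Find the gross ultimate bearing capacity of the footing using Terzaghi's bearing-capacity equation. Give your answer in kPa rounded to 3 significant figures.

q_ult ≈ 1300 kPa

Effective surcharge at the founding depth q = γ·D_f = 17.7 × 2.02 = 35.754 kPa.
With d_w = 1.5 m < B, γ̄ = 8.59 + (1.5/2.6) × (17.7 − 8.59) = 13.846 kN/m³.
q_ult = c·N_c·s_c + q·N_q + 0.5·γ·B·N_γ·s_γ
     = 24 × 22.3 × 1.3 + 35.754 × 11.9 + 0.5 × 13.846 × 2.6 × 12.5 × 0.8
     = 695.76 + 425.47 + 180 = 1301.2 kPa.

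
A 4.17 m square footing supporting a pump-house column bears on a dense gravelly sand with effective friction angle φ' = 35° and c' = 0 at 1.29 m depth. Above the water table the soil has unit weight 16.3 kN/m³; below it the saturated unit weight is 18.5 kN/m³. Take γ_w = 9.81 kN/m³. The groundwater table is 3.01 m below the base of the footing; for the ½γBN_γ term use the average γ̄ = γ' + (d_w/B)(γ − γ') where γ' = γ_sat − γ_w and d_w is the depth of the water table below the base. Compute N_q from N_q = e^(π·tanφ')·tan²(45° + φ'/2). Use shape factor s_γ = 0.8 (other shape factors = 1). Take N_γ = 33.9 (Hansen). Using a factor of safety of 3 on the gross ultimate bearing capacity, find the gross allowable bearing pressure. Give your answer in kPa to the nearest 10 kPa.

N_q = e^(π·tan35°)·tan²(62.5°) = 33.3.
Effective surcharge at the founding depth q = γ·D_f = 16.3 × 1.29 = 21.027 kPa.
With d_w = 3.01 m < B, γ̄ = 8.69 + (3.01/4.17) × (16.3 − 8.69) = 14.183 kN/m³.
q_ult = q·N_q + 0.5·γ·B·N_γ·s_γ
     = 21.027 × 33.296 + 0.5 × 14.183 × 4.17 × 33.9 × 0.8
     = 700.12 + 801.98 = 1502.1 kPa.
q_all = 1502.1 / 3 = 500.7 kPa.

q_all ≈ 500 kPa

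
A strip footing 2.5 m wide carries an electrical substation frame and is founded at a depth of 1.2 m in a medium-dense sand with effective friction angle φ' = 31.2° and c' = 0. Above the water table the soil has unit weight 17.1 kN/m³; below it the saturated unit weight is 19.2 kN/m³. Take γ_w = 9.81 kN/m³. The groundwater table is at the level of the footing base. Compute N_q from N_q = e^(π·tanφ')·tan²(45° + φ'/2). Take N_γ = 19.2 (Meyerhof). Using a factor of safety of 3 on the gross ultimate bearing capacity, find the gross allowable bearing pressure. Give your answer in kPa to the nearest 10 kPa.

N_q = e^(π·tan31.2°)·tan²(60.6°) = 21.11.
Effective surcharge at the founding depth q = γ·D_f = 17.1 × 1.2 = 20.52 kPa.
The water table coincides with the base, so in the self-weight term γ → γ' = 9.39 kN/m³.
q_ult = q·N_q + 0.5·γ·B·N_γ
     = 20.52 × 21.113 + 0.5 × 9.39 × 2.5 × 19.2
     = 433.24 + 225.36 = 658.6 kPa.
q_all = 658.6 / 3 = 219.53 kPa.

q_all ≈ 220 kPa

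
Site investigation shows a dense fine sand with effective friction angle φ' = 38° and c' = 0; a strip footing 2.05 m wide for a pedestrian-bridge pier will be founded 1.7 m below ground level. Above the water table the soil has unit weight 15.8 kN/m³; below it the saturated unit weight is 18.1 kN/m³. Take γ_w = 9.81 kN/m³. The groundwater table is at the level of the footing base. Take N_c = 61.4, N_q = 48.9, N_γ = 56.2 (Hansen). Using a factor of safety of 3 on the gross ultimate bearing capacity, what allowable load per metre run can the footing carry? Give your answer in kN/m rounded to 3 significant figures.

≈ 1220 kN/m

Effective surcharge at the founding depth q = γ·D_f = 15.8 × 1.7 = 26.86 kPa.
The water table coincides with the base, so in the self-weight term γ → γ' = 8.29 kN/m³.
q_ult = q·N_q + 0.5·γ·B·N_γ
     = 26.86 × 48.9 + 0.5 × 8.29 × 2.05 × 56.2
     = 1313.5 + 477.55 = 1791 kPa.
Gross allowable pressure q_all = 1791 / 3 = 597 kPa.
Allowable wall load = q_all × B = 597 × 2.05 = 1223.8 kN per metre run.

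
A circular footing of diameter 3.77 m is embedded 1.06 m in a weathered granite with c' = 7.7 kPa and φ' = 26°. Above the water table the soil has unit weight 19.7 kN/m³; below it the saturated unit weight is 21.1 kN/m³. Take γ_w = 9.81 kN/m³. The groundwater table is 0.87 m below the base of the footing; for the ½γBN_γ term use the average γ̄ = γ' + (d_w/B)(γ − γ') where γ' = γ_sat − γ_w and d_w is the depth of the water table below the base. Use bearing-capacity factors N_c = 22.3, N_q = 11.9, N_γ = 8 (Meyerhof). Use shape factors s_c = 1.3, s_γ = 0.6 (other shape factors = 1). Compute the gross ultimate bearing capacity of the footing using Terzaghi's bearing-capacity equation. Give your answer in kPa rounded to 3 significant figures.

Effective surcharge at the founding depth q = γ·D_f = 19.7 × 1.06 = 20.882 kPa.
With d_w = 0.87 m < B, γ̄ = 11.29 + (0.87/3.77) × (19.7 − 11.29) = 13.231 kN/m³.
q_ult = c·N_c·s_c + q·N_q + 0.5·γ·B·N_γ·s_γ
     = 7.7 × 22.3 × 1.3 + 20.882 × 11.9 + 0.5 × 13.231 × 3.77 × 8 × 0.6
     = 223.22 + 248.5 + 119.71 = 591.43 kPa.

q_ult ≈ 591 kPa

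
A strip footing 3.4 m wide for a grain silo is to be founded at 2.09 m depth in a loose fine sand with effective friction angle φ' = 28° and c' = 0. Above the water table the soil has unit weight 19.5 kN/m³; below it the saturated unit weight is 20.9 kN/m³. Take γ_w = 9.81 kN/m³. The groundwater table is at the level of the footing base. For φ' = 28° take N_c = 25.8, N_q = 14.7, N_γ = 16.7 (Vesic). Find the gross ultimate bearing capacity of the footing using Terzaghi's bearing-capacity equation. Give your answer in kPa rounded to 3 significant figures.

q = γ·D_f = 19.5 × 2.09 = 40.755 kPa.
For the ½γBN_γ term take γ' = 20.9 − 9.81 = 11.09 kN/m³ (soil below base is submerged).
q·N_q = 40.755 × 14.7 = 599.1 kPa
0.5·γ·B·N_γ = 0.5 × 11.09 × 3.4 × 16.7 = 314.85 kPa
q_ult = 599.1 + 314.85 = 913.94 kPa.

q_ult ≈ 914 kPa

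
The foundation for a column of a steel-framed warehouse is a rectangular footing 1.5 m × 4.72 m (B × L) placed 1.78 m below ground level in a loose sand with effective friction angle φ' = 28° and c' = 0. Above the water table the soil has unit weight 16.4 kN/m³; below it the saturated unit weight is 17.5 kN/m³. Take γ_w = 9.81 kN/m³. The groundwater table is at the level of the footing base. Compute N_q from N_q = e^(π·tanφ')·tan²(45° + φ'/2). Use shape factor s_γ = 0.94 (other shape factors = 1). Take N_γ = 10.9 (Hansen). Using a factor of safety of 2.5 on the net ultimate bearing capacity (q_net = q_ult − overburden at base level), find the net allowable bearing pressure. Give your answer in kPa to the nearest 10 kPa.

N_q = e^(π·tan28°)·tan²(59°) = 14.72.
Overburden at base level: q = 16.4 × 1.78 = 29.192 kPa.
Below the base the soil is submerged, so the ½γBN_γ term uses γ' = 17.5 − 9.81 = 7.69 kN/m³.
Surcharge term q·N_q = 29.192 × 14.72 = 429.7 kPa; self-weight term 0.5·γ·B·N_γ·s_γ = 0.5 × 7.69 × 1.5 × 10.9 × 0.94 = 59.094 kPa.
q_ult = 429.7 + 59.094 = 488.8 kPa.
q_net = 488.8 − 29.192 = 459.6 kPa.
q_all(net) = 459.6 / 2.5 = 183.84 kPa.

q_all(net) ≈ 180 kPa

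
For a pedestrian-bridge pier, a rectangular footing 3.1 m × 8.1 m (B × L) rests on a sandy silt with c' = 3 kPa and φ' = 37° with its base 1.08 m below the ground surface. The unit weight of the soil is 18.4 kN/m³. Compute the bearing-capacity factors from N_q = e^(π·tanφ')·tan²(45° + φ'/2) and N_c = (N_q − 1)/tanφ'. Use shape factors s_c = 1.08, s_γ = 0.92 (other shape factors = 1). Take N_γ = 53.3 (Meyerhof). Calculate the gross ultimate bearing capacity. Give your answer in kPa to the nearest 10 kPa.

q_ult ≈ 2430 kPa

tan37° = 0.7536, so N_q = e^(π×0.7536)·tan²(63.5°) = 10.669 × 4.023 = 42.92.
N_c = (42.92 − 1)/tan37° = 55.63.
Overburden at base level: q = 18.4 × 1.08 = 19.872 kPa.
Cohesion term c·N_c·s_c = 3 × 55.63 × 1.08 = 180.24 kPa; surcharge term q·N_q = 19.872 × 42.92 = 852.9 kPa; self-weight term 0.5·γ·B·N_γ·s_γ = 0.5 × 18.4 × 3.1 × 53.3 × 0.92 = 1398.5 kPa.
q_ult = 180.24 + 852.9 + 1398.5 = 2431.7 kPa.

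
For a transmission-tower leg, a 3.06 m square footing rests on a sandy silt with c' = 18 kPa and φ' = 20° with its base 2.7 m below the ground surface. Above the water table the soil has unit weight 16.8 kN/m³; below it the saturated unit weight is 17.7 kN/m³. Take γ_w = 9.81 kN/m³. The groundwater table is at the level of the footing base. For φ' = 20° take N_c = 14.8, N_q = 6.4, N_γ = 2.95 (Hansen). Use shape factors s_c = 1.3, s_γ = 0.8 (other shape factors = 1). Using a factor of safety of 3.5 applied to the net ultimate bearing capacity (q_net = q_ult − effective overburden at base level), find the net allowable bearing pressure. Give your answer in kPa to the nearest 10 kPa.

q_all(net) ≈ 180 kPa

Overburden at base level: q = 16.8 × 2.7 = 45.36 kPa.
Below the base the soil is submerged, so the ½γBN_γ term uses γ' = 17.7 − 9.81 = 7.89 kN/m³.
Cohesion term c·N_c·s_c = 18 × 14.8 × 1.3 = 346.32 kPa; surcharge term q·N_q = 45.36 × 6.4 = 290.3 kPa; self-weight term 0.5·γ·B·N_γ·s_γ = 0.5 × 7.89 × 3.06 × 2.95 × 0.8 = 28.489 kPa.
q_ult = 346.32 + 290.3 + 28.489 = 665.11 kPa.
Net ultimate: q_net = 665.11 − 45.36 = 619.75 kPa.
q_all(net) = 619.75 / 3.5 = 177.07 kPa.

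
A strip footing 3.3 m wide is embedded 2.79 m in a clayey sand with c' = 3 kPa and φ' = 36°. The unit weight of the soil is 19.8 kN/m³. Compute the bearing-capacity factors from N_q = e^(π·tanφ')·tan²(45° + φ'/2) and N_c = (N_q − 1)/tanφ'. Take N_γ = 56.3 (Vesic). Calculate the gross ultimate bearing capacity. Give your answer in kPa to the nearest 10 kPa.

q_ult ≈ 4080 kPa

tan36° = 0.7265, so N_q = e^(π×0.7265)·tan²(63°) = 9.801 × 3.852 = 37.75.
N_c = (37.75 − 1)/tan36° = 50.59.
Effective surcharge at the founding depth q = γ·D_f = 19.8 × 2.79 = 55.242 kPa.
q_ult = c·N_c + q·N_q + 0.5·γ·B·N_γ
     = 3 × 50.585 + 55.242 × 37.752 + 0.5 × 19.8 × 3.3 × 56.3
     = 151.76 + 2085.5 + 1839.3 = 4076.6 kPa.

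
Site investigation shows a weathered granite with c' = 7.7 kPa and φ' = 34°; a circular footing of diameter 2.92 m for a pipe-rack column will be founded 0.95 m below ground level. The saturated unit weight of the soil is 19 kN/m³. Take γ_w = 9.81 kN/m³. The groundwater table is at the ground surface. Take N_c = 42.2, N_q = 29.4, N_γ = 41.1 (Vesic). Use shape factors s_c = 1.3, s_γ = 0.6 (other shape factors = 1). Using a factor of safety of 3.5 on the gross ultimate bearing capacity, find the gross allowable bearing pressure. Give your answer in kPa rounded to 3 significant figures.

With the water table at the surface the whole profile is submerged: γ' = 19 − 9.81 = 9.19 kN/m³, so q = γ'·D_f = 8.7305 kPa; the same γ' applies in the ½γBN_γ term.
q_ult = c·N_c·s_c + q·N_q + 0.5·γ·B·N_γ·s_γ
     = 7.7 × 42.2 × 1.3 + 8.7305 × 29.4 + 0.5 × 9.19 × 2.92 × 41.1 × 0.6
     = 422.42 + 256.68 + 330.87 = 1010 kPa.
q_all = 1010 / 3.5 = 288.56 kPa.

q_all ≈ 289 kPa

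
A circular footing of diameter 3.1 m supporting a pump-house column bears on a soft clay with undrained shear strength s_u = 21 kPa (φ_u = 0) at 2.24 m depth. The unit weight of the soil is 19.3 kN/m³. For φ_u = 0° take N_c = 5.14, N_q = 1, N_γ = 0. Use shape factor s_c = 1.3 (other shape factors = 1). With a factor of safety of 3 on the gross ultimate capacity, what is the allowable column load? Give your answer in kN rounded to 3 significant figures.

Effective surcharge at the founding depth q = γ·D_f = 19.3 × 2.24 = 43.232 kPa.
q_ult = c·N_c·s_c + q·N_q
     = 21 × 5.14 × 1.3 + 43.232 × 1
     = 140.32 + 43.232 = 183.55 kPa.
Gross allowable pressure q_all = 183.55 / 3 = 61.185 kPa.
Footing area = 7.5477 m², so allowable column load = 61.185 × 7.5477 = 461.8 kN.

P_all ≈ 462 kN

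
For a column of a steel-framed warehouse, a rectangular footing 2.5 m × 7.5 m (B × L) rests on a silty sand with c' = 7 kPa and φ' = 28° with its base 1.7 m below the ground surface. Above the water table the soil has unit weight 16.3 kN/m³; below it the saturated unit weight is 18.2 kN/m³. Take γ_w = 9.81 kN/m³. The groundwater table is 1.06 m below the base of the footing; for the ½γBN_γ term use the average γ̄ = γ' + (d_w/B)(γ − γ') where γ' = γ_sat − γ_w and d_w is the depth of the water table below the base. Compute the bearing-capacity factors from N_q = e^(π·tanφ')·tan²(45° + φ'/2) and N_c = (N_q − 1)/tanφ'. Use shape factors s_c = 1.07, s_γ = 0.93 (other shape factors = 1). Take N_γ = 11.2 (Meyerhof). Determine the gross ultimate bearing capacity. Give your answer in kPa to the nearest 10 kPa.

tan28° = 0.5317, so N_q = e^(π×0.5317)·tan²(59°) = 5.314 × 2.77 = 14.72.
N_c = (14.72 − 1)/tan28° = 25.8.
Overburden at base level: q = 16.3 × 1.7 = 27.71 kPa.
The water table is 1.06 m below the base (< B = 2.5 m), so the ½γBN_γ term uses γ̄ = γ' + (d_w/B)(γ − γ') = 8.39 + (1.06/2.5)(16.3 − 8.39) = 11.744 kN/m³.
Cohesion term c·N_c·s_c = 7 × 25.803 × 1.07 = 193.27 kPa; surcharge term q·N_q = 27.71 × 14.72 = 407.89 kPa; self-weight term 0.5·γ·B·N_γ·s_γ = 0.5 × 11.744 × 2.5 × 11.2 × 0.93 = 152.9 kPa.
q_ult = 193.27 + 407.89 + 152.9 = 754.06 kPa.

q_ult ≈ 750 kPa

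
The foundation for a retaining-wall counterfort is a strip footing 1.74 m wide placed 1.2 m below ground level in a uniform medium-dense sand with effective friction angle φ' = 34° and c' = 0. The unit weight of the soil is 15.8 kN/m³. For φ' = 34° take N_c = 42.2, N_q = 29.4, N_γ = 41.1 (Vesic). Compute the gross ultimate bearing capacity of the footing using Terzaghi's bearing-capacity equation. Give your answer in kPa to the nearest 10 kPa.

Overburden at base level: q = 15.8 × 1.2 = 18.96 kPa.
Surcharge term q·N_q = 18.96 × 29.4 = 557.42 kPa; self-weight term 0.5·γ·B·N_γ = 0.5 × 15.8 × 1.74 × 41.1 = 564.96 kPa.
q_ult = 557.42 + 564.96 = 1122.4 kPa.

q_ult ≈ 1120 kPa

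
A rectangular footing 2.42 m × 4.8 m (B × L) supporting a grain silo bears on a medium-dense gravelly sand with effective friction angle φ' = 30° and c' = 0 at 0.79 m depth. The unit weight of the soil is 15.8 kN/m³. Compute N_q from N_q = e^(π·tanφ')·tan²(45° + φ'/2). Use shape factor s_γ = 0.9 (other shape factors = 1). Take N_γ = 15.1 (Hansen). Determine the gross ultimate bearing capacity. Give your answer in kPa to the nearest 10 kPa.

q_ult ≈ 490 kPa

tan30° = 0.5774, so N_q = e^(π×0.5774)·tan²(60°) = 6.134 × 3.0 = 18.4.
Effective surcharge at the founding depth q = γ·D_f = 15.8 × 0.79 = 12.482 kPa.
q_ult = q·N_q + 0.5·γ·B·N_γ·s_γ
     = 12.482 × 18.401 + 0.5 × 15.8 × 2.42 × 15.1 × 0.9
     = 229.68 + 259.81 = 489.5 kPa.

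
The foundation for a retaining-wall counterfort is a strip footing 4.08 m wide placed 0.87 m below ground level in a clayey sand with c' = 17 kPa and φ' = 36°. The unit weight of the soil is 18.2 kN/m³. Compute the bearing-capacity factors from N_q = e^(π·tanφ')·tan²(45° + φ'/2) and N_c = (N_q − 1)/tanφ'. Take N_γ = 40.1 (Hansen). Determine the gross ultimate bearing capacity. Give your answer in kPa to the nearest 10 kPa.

q_ult ≈ 2950 kPa

tan36° = 0.7265, so N_q = e^(π×0.7265)·tan²(63°) = 9.801 × 3.852 = 37.75.
N_c = (37.75 − 1)/tan36° = 50.59.
q = γ·D_f = 18.2 × 0.87 = 15.834 kPa.
c·N_c = 17 × 50.585 = 859.95 kPa
q·N_q = 15.834 × 37.752 = 597.77 kPa
0.5·γ·B·N_γ = 0.5 × 18.2 × 4.08 × 40.1 = 1488.8 kPa
q_ult = 859.95 + 597.77 + 1488.8 = 2946.6 kPa.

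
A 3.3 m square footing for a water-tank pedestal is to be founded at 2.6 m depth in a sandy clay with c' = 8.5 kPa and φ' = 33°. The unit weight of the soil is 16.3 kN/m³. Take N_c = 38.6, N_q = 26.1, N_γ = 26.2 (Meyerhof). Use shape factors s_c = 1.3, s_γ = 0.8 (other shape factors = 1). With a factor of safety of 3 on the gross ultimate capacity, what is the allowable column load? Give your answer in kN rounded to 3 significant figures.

Effective surcharge at the founding depth q = γ·D_f = 16.3 × 2.6 = 42.38 kPa.
q_ult = c·N_c·s_c + q·N_q + 0.5·γ·B·N_γ·s_γ
     = 8.5 × 38.6 × 1.3 + 42.38 × 26.1 + 0.5 × 16.3 × 3.3 × 26.2 × 0.8
     = 426.53 + 1106.1 + 563.72 = 2096.4 kPa.
Gross allowable pressure q_all = 2096.4 / 3 = 698.79 kPa.
Footing area = 10.89 m², so allowable column load = 698.79 × 10.89 = 7609.8 kN.

P_all ≈ 7610 kN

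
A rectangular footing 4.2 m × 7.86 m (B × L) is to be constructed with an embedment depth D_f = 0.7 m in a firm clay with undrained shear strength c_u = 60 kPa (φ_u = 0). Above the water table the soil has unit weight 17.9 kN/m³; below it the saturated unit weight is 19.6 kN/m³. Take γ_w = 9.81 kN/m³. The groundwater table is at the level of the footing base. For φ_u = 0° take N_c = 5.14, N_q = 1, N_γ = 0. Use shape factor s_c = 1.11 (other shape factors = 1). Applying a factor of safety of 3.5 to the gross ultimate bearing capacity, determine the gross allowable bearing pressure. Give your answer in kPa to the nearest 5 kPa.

q_all ≈ 100 kPa

q = γ·D_f = 17.9 × 0.7 = 12.53 kPa.
c·N_c·s_c = 60 × 5.14 × 1.11 = 342.32 kPa
q·N_q = 12.53 × 1 = 12.53 kPa
q_ult = 342.32 + 12.53 = 354.85 kPa.
q_all = q_ult / FS = 354.85 / 3.5 = 101.39 kPa.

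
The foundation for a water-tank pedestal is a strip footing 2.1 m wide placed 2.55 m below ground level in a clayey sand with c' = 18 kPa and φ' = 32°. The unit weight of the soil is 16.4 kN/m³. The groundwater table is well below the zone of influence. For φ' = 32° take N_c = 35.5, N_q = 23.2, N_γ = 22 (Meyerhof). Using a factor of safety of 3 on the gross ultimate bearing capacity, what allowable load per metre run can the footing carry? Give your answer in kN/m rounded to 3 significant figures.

≈ 1390 kN/m

q = γ·D_f = 16.4 × 2.55 = 41.82 kPa.
c·N_c = 18 × 35.5 = 639 kPa
q·N_q = 41.82 × 23.2 = 970.22 kPa
0.5·γ·B·N_γ = 0.5 × 16.4 × 2.1 × 22 = 378.84 kPa
q_ult = 639 + 970.22 + 378.84 = 1988.1 kPa.
Gross allowable pressure q_all = 1988.1 / 3 = 662.69 kPa.
Allowable wall load = q_all × B = 662.69 × 2.1 = 1391.6 kN per metre run.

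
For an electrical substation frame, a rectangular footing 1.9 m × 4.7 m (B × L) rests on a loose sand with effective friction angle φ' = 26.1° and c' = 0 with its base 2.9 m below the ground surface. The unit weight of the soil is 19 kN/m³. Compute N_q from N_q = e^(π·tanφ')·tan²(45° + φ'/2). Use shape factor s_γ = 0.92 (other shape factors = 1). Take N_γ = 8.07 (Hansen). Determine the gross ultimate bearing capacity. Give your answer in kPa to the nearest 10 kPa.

tan26.1° = 0.4899, so N_q = e^(π×0.4899)·tan²(58.05°) = 4.66 × 2.571 = 11.98.
Overburden at base level: q = 19 × 2.9 = 55.1 kPa.
Surcharge term q·N_q = 55.1 × 11.981 = 660.18 kPa; self-weight term 0.5·γ·B·N_γ·s_γ = 0.5 × 19 × 1.9 × 8.07 × 0.92 = 134.01 kPa.
q_ult = 660.18 + 134.01 = 794.19 kPa.

q_ult ≈ 790 kPa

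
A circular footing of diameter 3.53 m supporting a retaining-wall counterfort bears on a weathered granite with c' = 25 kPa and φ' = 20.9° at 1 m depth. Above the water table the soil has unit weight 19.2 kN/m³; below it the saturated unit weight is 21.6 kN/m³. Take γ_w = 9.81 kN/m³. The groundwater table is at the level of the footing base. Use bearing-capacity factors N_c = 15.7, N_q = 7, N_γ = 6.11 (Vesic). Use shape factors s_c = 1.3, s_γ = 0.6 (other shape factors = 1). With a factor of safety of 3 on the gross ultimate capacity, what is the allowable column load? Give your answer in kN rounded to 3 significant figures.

Overburden at base level: q = 19.2 × 1 = 19.2 kPa.
Below the base the soil is submerged, so the ½γBN_γ term uses γ' = 21.6 − 9.81 = 11.79 kN/m³.
Cohesion term c·N_c·s_c = 25 × 15.7 × 1.3 = 510.25 kPa; surcharge term q·N_q = 19.2 × 7 = 134.4 kPa; self-weight term 0.5·γ·B·N_γ·s_γ = 0.5 × 11.79 × 3.53 × 6.11 × 0.6 = 76.287 kPa.
q_ult = 510.25 + 134.4 + 76.287 = 720.94 kPa.
Gross allowable pressure q_all = 720.94 / 3 = 240.31 kPa.
Footing area = 9.7868 m², so allowable column load = 240.31 × 9.7868 = 2351.9 kN.

P_all ≈ 2350 kN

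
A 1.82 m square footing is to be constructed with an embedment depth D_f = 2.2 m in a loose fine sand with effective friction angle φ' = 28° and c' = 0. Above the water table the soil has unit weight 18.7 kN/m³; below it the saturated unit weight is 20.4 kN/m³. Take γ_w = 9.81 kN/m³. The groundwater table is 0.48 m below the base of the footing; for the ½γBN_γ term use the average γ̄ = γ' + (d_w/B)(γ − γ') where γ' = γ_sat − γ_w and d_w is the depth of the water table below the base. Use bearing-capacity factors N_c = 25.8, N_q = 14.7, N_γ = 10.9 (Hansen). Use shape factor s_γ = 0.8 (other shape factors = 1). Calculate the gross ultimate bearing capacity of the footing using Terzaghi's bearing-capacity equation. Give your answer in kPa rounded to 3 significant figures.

q_ult ≈ 706 kPa

Effective surcharge at the founding depth q = γ·D_f = 18.7 × 2.2 = 41.14 kPa.
With d_w = 0.48 m < B, γ̄ = 10.59 + (0.48/1.82) × (18.7 − 10.59) = 12.729 kN/m³.
q_ult = q·N_q + 0.5·γ·B·N_γ·s_γ
     = 41.14 × 14.7 + 0.5 × 12.729 × 1.82 × 10.9 × 0.8
     = 604.76 + 101.01 = 705.76 kPa.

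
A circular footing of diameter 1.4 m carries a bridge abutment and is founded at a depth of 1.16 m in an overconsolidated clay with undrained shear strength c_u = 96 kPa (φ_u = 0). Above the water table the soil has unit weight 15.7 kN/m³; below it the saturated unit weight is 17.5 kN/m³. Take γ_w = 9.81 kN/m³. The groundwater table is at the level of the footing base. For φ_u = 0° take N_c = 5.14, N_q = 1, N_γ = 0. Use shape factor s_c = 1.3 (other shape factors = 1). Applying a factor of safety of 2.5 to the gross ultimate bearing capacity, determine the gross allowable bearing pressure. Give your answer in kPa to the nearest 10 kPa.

q_all ≈ 260 kPa

Effective surcharge at the founding depth q = γ·D_f = 15.7 × 1.16 = 18.212 kPa.
q_ult = c·N_c·s_c + q·N_q
     = 96 × 5.14 × 1.3 + 18.212 × 1
     = 641.47 + 18.212 = 659.68 kPa.
q_all = q_ult / FS = 659.68 / 2.5 = 263.87 kPa.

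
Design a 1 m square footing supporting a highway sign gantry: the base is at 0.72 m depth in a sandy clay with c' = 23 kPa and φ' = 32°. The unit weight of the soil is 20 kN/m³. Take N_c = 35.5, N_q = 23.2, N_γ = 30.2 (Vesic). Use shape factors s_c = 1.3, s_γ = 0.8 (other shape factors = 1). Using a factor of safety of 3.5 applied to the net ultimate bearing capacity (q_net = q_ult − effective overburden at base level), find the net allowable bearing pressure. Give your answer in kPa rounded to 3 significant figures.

Effective surcharge at the founding depth q = γ·D_f = 20 × 0.72 = 14.4 kPa.
q_ult = c·N_c·s_c + q·N_q + 0.5·γ·B·N_γ·s_γ
     = 23 × 35.5 × 1.3 + 14.4 × 23.2 + 0.5 × 20 × 1 × 30.2 × 0.8
     = 1061.5 + 334.08 + 241.6 = 1637.1 kPa.
Net ultimate: q_net = 1637.1 − 14.4 = 1622.7 kPa.
q_all(net) = 1622.7 / 3.5 = 463.64 kPa.

q_all(net) ≈ 464 kPa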